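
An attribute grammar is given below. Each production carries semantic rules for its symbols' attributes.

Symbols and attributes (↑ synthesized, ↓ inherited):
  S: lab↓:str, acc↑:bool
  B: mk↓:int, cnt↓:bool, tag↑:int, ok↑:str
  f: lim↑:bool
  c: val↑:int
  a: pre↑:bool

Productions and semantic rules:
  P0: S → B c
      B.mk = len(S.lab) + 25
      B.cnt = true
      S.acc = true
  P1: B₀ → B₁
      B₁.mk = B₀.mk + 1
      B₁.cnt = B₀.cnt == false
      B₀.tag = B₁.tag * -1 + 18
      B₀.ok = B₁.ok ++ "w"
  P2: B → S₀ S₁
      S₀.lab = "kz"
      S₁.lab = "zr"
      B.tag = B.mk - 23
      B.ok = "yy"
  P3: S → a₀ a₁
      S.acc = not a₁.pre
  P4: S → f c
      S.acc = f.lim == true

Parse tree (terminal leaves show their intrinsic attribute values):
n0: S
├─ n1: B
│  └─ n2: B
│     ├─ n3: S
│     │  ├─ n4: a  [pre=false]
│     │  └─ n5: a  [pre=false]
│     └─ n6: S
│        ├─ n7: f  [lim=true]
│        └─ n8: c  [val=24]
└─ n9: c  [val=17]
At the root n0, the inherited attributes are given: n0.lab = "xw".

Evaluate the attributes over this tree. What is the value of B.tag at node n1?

13

1. n0.lab = "xw"  [given at root]
2. n1.mk = 27  [len(S.lab) + 25]
3. n1.cnt = true  [true]
4. n2.mk = 28  [B₀.mk + 1]
5. n2.cnt = false  [B₀.cnt == false]
6. n3.lab = "kz"  ["kz"]
7. n4.pre = false  [terminal]
8. n5.pre = false  [terminal]
9. n3.acc = true  [not a₁.pre]
10. n6.lab = "zr"  ["zr"]
11. n7.lim = true  [terminal]
12. n8.val = 24  [terminal]
13. n6.acc = true  [f.lim == true]
14. n2.tag = 5  [B.mk - 23]
15. n2.ok = "yy"  ["yy"]
16. n1.tag = 13  [B₁.tag * -1 + 18]
17. n1.ok = "yyw"  [B₁.ok ++ "w"]
18. n9.val = 17  [terminal]
19. n0.acc = true  [true]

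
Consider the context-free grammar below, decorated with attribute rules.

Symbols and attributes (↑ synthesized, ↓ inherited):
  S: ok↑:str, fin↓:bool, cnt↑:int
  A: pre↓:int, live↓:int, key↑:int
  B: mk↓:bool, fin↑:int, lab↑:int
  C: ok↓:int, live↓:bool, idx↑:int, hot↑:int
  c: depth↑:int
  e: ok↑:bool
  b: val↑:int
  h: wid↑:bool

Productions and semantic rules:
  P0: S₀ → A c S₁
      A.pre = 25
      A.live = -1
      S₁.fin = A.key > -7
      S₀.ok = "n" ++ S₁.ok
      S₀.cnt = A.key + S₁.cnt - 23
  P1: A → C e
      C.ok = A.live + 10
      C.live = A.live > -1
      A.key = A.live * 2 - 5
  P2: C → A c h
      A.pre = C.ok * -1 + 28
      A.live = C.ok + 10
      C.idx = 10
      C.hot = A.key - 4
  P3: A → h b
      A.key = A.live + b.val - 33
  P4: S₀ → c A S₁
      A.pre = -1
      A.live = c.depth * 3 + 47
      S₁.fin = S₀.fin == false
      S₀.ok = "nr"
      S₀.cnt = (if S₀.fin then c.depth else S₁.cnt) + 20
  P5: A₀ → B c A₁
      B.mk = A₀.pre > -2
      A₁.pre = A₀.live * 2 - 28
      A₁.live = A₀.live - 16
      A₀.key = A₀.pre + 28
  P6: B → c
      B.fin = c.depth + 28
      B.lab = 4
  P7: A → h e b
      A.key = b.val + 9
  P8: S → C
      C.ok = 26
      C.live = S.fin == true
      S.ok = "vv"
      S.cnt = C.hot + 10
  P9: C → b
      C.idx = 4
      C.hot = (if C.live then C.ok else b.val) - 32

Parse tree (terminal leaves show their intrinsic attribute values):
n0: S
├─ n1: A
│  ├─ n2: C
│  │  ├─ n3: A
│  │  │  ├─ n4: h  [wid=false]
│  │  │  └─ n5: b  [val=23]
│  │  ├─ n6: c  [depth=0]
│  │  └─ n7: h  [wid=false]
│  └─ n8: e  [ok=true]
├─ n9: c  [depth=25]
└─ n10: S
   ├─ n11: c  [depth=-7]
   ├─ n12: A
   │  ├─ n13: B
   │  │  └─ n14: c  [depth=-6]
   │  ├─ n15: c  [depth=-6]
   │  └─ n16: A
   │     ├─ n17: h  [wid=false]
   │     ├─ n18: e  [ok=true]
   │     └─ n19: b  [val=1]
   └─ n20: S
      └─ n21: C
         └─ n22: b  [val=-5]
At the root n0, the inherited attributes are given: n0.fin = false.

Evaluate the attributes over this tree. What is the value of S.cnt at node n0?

1. n0.fin = false  [given at root]
2. n1.pre = 25  [25]
3. n1.live = -1  [-1]
4. n2.ok = 9  [A.live + 10]
5. n2.live = false  [A.live > -1]
6. n3.pre = 19  [C.ok * -1 + 28]
7. n3.live = 19  [C.ok + 10]
8. n4.wid = false  [terminal]
9. n5.val = 23  [terminal]
10. n3.key = 9  [A.live + b.val - 33]
11. n6.depth = 0  [terminal]
12. n7.wid = false  [terminal]
13. n2.idx = 10  [10]
14. n2.hot = 5  [A.key - 4]
15. n8.ok = true  [terminal]
16. n1.key = -7  [A.live * 2 - 5]
17. n9.depth = 25  [terminal]
18. n10.fin = false  [A.key > -7]
19. n11.depth = -7  [terminal]
20. n12.pre = -1  [-1]
21. n12.live = 26  [c.depth * 3 + 47]
22. n13.mk = true  [A₀.pre > -2]
23. n14.depth = -6  [terminal]
24. n13.fin = 22  [c.depth + 28]
25. n13.lab = 4  [4]
26. n15.depth = -6  [terminal]
27. n16.pre = 24  [A₀.live * 2 - 28]
28. n16.live = 10  [A₀.live - 16]
29. n17.wid = false  [terminal]
30. n18.ok = true  [terminal]
31. n19.val = 1  [terminal]
32. n16.key = 10  [b.val + 9]
33. n12.key = 27  [A₀.pre + 28]
34. n20.fin = true  [S₀.fin == false]
35. n21.ok = 26  [26]
36. n21.live = true  [S.fin == true]
37. n22.val = -5  [terminal]
38. n21.idx = 4  [4]
39. n21.hot = -6  [(if C.live then C.ok else b.val) - 32]
40. n20.ok = "vv"  ["vv"]
41. n20.cnt = 4  [C.hot + 10]
42. n10.ok = "nr"  ["nr"]
43. n10.cnt = 24  [(if S₀.fin then c.depth else S₁.cnt) + 20]
44. n0.ok = "nnr"  ["n" ++ S₁.ok]
45. n0.cnt = -6  [A.key + S₁.cnt - 23]

-6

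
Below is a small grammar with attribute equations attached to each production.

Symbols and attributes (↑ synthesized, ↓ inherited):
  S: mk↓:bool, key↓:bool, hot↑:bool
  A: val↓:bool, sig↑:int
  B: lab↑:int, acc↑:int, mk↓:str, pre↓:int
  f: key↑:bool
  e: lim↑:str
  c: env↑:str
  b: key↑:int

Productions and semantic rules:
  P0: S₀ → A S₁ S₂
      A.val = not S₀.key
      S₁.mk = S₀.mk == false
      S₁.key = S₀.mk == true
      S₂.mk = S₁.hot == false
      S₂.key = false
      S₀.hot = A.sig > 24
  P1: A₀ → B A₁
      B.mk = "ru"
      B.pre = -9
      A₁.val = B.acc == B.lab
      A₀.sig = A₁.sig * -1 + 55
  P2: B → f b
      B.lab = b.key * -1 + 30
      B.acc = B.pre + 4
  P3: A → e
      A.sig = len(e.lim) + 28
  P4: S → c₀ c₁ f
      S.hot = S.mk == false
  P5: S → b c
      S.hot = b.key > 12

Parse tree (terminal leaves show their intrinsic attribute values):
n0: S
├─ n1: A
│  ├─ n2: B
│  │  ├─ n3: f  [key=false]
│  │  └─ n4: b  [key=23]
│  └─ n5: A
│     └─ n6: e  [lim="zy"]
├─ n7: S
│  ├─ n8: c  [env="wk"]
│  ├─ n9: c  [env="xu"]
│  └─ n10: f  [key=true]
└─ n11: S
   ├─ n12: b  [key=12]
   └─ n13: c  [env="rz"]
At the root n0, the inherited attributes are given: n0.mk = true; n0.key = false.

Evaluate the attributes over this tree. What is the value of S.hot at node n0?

1. n0.mk = true  [given at root]
2. n0.key = false  [given at root]
3. n1.val = true  [not S₀.key]
4. n2.mk = "ru"  ["ru"]
5. n2.pre = -9  [-9]
6. n3.key = false  [terminal]
7. n4.key = 23  [terminal]
8. n2.lab = 7  [b.key * -1 + 30]
9. n2.acc = -5  [B.pre + 4]
10. n5.val = false  [B.acc == B.lab]
11. n6.lim = "zy"  [terminal]
12. n5.sig = 30  [len(e.lim) + 28]
13. n1.sig = 25  [A₁.sig * -1 + 55]
14. n7.mk = false  [S₀.mk == false]
15. n7.key = true  [S₀.mk == true]
16. n8.env = "wk"  [terminal]
17. n9.env = "xu"  [terminal]
18. n10.key = true  [terminal]
19. n7.hot = true  [S.mk == false]
20. n11.mk = false  [S₁.hot == false]
21. n11.key = false  [false]
22. n12.key = 12  [terminal]
23. n13.env = "rz"  [terminal]
24. n11.hot = false  [b.key > 12]
25. n0.hot = true  [A.sig > 24]

true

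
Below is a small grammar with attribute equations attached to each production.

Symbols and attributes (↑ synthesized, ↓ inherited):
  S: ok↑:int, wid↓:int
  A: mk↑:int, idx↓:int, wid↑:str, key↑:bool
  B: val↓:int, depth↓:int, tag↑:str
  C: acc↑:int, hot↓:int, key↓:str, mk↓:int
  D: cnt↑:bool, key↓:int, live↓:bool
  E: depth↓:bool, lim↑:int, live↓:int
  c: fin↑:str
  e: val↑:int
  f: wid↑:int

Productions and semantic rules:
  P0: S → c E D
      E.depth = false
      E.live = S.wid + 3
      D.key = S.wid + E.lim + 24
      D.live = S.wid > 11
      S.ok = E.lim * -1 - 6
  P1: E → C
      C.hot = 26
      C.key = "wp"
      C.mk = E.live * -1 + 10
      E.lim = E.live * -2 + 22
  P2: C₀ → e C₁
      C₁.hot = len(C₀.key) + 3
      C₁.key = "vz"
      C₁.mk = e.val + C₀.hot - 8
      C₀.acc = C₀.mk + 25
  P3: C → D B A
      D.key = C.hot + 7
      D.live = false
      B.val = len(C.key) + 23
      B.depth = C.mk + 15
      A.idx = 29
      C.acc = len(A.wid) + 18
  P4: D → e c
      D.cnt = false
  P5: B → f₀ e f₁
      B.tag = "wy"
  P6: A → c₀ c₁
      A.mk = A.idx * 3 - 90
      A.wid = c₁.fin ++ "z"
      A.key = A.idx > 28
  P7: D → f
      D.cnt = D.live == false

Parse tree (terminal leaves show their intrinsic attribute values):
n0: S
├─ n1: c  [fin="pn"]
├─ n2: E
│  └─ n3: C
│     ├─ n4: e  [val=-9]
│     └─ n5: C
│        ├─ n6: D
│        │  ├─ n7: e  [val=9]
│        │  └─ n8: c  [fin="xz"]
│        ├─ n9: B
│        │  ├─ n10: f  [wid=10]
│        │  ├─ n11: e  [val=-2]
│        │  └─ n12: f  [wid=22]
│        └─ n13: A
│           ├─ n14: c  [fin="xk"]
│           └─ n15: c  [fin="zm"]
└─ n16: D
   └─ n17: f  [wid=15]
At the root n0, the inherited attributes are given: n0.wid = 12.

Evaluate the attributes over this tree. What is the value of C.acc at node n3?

1. n0.wid = 12  [given at root]
2. n1.fin = "pn"  [terminal]
3. n2.depth = false  [false]
4. n2.live = 15  [S.wid + 3]
5. n3.hot = 26  [26]
6. n3.key = "wp"  ["wp"]
7. n3.mk = -5  [E.live * -1 + 10]
8. n4.val = -9  [terminal]
9. n5.hot = 5  [len(C₀.key) + 3]
10. n5.key = "vz"  ["vz"]
11. n5.mk = 9  [e.val + C₀.hot - 8]
12. n6.key = 12  [C.hot + 7]
13. n6.live = false  [false]
14. n7.val = 9  [terminal]
15. n8.fin = "xz"  [terminal]
16. n6.cnt = false  [false]
17. n9.val = 25  [len(C.key) + 23]
18. n9.depth = 24  [C.mk + 15]
19. n10.wid = 10  [terminal]
20. n11.val = -2  [terminal]
21. n12.wid = 22  [terminal]
22. n9.tag = "wy"  ["wy"]
23. n13.idx = 29  [29]
24. n14.fin = "xk"  [terminal]
25. n15.fin = "zm"  [terminal]
26. n13.mk = -3  [A.idx * 3 - 90]
27. n13.wid = "zmz"  [c₁.fin ++ "z"]
28. n13.key = true  [A.idx > 28]
29. n5.acc = 21  [len(A.wid) + 18]
30. n3.acc = 20  [C₀.mk + 25]
31. n2.lim = -8  [E.live * -2 + 22]
32. n16.key = 28  [S.wid + E.lim + 24]
33. n16.live = true  [S.wid > 11]
34. n17.wid = 15  [terminal]
35. n16.cnt = false  [D.live == false]
36. n0.ok = 2  [E.lim * -1 - 6]

20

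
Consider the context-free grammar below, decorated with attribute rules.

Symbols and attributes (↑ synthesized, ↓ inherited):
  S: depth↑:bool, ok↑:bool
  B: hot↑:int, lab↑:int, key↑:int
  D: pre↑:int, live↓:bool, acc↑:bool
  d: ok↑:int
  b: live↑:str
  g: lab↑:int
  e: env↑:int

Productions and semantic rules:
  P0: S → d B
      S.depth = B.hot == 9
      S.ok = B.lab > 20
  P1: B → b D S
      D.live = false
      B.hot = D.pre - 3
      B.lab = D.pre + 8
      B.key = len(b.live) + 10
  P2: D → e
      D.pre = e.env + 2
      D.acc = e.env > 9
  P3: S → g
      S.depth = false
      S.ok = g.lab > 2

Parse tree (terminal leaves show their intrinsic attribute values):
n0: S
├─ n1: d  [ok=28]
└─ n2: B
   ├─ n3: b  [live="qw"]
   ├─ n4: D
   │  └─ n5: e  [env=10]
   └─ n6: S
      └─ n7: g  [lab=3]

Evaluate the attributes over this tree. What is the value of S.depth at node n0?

true

1. n1.ok = 28  [terminal]
2. n3.live = "qw"  [terminal]
3. n4.live = false  [false]
4. n5.env = 10  [terminal]
5. n4.pre = 12  [e.env + 2]
6. n4.acc = true  [e.env > 9]
7. n7.lab = 3  [terminal]
8. n6.depth = false  [false]
9. n6.ok = true  [g.lab > 2]
10. n2.hot = 9  [D.pre - 3]
11. n2.lab = 20  [D.pre + 8]
12. n2.key = 12  [len(b.live) + 10]
13. n0.depth = true  [B.hot == 9]
14. n0.ok = false  [B.lab > 20]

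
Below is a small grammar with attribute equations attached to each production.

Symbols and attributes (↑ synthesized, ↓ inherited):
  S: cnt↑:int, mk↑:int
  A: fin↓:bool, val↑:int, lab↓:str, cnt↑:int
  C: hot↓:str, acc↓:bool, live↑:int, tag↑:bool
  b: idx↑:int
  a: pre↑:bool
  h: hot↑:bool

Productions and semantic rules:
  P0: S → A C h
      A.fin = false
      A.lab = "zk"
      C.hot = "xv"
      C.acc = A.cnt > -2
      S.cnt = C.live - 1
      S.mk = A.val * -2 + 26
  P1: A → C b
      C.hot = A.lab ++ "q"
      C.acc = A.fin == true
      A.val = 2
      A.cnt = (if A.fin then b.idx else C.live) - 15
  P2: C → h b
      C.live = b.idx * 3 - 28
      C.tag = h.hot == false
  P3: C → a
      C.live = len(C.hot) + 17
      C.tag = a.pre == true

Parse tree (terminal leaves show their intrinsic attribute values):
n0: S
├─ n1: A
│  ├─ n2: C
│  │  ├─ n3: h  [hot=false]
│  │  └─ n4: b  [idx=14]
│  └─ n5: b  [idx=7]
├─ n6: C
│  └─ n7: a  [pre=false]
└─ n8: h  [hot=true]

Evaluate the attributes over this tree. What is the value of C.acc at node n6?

true

1. n1.fin = false  [false]
2. n1.lab = "zk"  ["zk"]
3. n2.hot = "zkq"  [A.lab ++ "q"]
4. n2.acc = false  [A.fin == true]
5. n3.hot = false  [terminal]
6. n4.idx = 14  [terminal]
7. n2.live = 14  [b.idx * 3 - 28]
8. n2.tag = true  [h.hot == false]
9. n5.idx = 7  [terminal]
10. n1.val = 2  [2]
11. n1.cnt = -1  [(if A.fin then b.idx else C.live) - 15]
12. n6.hot = "xv"  ["xv"]
13. n6.acc = true  [A.cnt > -2]
14. n7.pre = false  [terminal]
15. n6.live = 19  [len(C.hot) + 17]
16. n6.tag = false  [a.pre == true]
17. n8.hot = true  [terminal]
18. n0.cnt = 18  [C.live - 1]
19. n0.mk = 22  [A.val * -2 + 26]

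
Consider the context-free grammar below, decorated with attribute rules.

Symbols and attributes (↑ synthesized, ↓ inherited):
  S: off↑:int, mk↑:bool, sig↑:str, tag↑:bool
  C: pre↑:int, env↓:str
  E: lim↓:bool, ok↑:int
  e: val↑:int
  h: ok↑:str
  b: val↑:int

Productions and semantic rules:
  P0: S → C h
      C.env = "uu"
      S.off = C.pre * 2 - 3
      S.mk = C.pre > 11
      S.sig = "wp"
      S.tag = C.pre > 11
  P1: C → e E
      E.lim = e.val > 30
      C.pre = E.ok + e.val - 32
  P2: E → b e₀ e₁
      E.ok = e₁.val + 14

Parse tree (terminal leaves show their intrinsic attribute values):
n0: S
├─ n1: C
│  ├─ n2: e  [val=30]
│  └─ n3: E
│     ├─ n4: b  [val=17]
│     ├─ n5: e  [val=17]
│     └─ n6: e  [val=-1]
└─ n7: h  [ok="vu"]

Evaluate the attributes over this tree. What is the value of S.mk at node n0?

1. n1.env = "uu"  ["uu"]
2. n2.val = 30  [terminal]
3. n3.lim = false  [e.val > 30]
4. n4.val = 17  [terminal]
5. n5.val = 17  [terminal]
6. n6.val = -1  [terminal]
7. n3.ok = 13  [e₁.val + 14]
8. n1.pre = 11  [E.ok + e.val - 32]
9. n7.ok = "vu"  [terminal]
10. n0.off = 19  [C.pre * 2 - 3]
11. n0.mk = false  [C.pre > 11]
12. n0.sig = "wp"  ["wp"]
13. n0.tag = false  [C.pre > 11]

false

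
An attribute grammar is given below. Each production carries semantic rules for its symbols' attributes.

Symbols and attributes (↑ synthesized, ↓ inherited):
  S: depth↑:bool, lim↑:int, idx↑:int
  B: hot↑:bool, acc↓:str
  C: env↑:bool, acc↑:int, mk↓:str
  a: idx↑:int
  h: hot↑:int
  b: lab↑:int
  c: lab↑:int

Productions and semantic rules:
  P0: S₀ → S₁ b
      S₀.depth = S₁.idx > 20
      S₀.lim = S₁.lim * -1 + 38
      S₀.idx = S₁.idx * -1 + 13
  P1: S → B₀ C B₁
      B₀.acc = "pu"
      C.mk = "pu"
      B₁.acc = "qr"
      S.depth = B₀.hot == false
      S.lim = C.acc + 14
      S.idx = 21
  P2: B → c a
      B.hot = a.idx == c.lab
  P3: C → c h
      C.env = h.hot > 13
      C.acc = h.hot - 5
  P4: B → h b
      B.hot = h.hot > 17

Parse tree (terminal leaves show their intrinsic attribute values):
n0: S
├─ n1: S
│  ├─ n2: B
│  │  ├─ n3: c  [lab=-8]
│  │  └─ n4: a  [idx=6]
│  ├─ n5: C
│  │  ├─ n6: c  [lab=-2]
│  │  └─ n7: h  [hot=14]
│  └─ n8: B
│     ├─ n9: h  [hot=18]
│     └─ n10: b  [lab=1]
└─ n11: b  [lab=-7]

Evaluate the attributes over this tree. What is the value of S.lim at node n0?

1. n2.acc = "pu"  ["pu"]
2. n3.lab = -8  [terminal]
3. n4.idx = 6  [terminal]
4. n2.hot = false  [a.idx == c.lab]
5. n5.mk = "pu"  ["pu"]
6. n6.lab = -2  [terminal]
7. n7.hot = 14  [terminal]
8. n5.env = true  [h.hot > 13]
9. n5.acc = 9  [h.hot - 5]
10. n8.acc = "qr"  ["qr"]
11. n9.hot = 18  [terminal]
12. n10.lab = 1  [terminal]
13. n8.hot = true  [h.hot > 17]
14. n1.depth = true  [B₀.hot == false]
15. n1.lim = 23  [C.acc + 14]
16. n1.idx = 21  [21]
17. n11.lab = -7  [terminal]
18. n0.depth = true  [S₁.idx > 20]
19. n0.lim = 15  [S₁.lim * -1 + 38]
20. n0.idx = -8  [S₁.idx * -1 + 13]

15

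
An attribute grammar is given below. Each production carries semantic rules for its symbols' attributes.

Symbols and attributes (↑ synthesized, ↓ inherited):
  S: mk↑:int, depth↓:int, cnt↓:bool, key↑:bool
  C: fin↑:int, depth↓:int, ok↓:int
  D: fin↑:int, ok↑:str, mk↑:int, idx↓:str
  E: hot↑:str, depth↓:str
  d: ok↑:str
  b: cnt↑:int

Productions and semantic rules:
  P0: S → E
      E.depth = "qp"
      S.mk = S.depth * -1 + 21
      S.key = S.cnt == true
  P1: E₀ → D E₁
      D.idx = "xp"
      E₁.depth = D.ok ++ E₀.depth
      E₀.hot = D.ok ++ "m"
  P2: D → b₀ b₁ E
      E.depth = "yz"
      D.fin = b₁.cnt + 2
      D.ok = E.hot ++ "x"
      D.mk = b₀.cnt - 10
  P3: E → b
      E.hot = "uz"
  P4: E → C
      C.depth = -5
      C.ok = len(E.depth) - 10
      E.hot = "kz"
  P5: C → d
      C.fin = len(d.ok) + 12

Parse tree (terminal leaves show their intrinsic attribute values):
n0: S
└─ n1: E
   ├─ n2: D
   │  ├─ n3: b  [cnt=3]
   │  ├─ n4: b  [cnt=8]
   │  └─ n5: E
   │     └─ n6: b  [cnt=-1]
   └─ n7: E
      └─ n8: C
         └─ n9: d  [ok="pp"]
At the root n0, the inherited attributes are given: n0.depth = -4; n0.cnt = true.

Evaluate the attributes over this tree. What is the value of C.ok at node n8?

-5

1. n0.depth = -4  [given at root]
2. n0.cnt = true  [given at root]
3. n1.depth = "qp"  ["qp"]
4. n2.idx = "xp"  ["xp"]
5. n3.cnt = 3  [terminal]
6. n4.cnt = 8  [terminal]
7. n5.depth = "yz"  ["yz"]
8. n6.cnt = -1  [terminal]
9. n5.hot = "uz"  ["uz"]
10. n2.fin = 10  [b₁.cnt + 2]
11. n2.ok = "uzx"  [E.hot ++ "x"]
12. n2.mk = -7  [b₀.cnt - 10]
13. n7.depth = "uzxqp"  [D.ok ++ E₀.depth]
14. n8.depth = -5  [-5]
15. n8.ok = -5  [len(E.depth) - 10]
16. n9.ok = "pp"  [terminal]
17. n8.fin = 14  [len(d.ok) + 12]
18. n7.hot = "kz"  ["kz"]
19. n1.hot = "uzxm"  [D.ok ++ "m"]
20. n0.mk = 25  [S.depth * -1 + 21]
21. n0.key = true  [S.cnt == true]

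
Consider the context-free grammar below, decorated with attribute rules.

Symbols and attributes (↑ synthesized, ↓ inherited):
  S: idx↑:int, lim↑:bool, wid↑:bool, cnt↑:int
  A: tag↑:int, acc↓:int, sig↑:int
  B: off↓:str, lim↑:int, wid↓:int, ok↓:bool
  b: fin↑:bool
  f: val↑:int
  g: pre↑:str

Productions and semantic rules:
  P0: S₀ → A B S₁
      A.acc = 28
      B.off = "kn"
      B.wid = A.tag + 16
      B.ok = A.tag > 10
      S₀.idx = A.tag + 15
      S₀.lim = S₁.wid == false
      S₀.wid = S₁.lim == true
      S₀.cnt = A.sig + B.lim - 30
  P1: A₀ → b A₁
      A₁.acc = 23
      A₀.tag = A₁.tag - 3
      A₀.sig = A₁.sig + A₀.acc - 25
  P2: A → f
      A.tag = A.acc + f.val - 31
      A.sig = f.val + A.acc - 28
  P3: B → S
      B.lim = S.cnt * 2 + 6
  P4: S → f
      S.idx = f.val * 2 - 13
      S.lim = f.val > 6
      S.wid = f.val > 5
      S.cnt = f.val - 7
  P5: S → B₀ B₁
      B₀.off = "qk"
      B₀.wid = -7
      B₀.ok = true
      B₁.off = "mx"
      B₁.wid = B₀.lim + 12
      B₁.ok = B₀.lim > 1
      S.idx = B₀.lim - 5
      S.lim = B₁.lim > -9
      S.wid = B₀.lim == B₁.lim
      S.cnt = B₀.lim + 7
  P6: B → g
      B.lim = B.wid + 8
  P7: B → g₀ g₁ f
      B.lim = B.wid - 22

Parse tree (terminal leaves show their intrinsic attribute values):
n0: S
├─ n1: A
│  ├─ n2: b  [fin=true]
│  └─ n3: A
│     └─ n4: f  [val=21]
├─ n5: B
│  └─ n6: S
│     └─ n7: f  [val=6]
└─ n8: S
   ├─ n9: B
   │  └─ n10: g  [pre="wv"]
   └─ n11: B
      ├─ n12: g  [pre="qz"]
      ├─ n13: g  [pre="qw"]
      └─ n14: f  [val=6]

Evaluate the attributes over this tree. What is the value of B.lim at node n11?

-9

1. n1.acc = 28  [28]
2. n2.fin = true  [terminal]
3. n3.acc = 23  [23]
4. n4.val = 21  [terminal]
5. n3.tag = 13  [A.acc + f.val - 31]
6. n3.sig = 16  [f.val + A.acc - 28]
7. n1.tag = 10  [A₁.tag - 3]
8. n1.sig = 19  [A₁.sig + A₀.acc - 25]
9. n5.off = "kn"  ["kn"]
10. n5.wid = 26  [A.tag + 16]
11. n5.ok = false  [A.tag > 10]
12. n7.val = 6  [terminal]
13. n6.idx = -1  [f.val * 2 - 13]
14. n6.lim = false  [f.val > 6]
15. n6.wid = true  [f.val > 5]
16. n6.cnt = -1  [f.val - 7]
17. n5.lim = 4  [S.cnt * 2 + 6]
18. n9.off = "qk"  ["qk"]
19. n9.wid = -7  [-7]
20. n9.ok = true  [true]
21. n10.pre = "wv"  [terminal]
22. n9.lim = 1  [B.wid + 8]
23. n11.off = "mx"  ["mx"]
24. n11.wid = 13  [B₀.lim + 12]
25. n11.ok = false  [B₀.lim > 1]
26. n12.pre = "qz"  [terminal]
27. n13.pre = "qw"  [terminal]
28. n14.val = 6  [terminal]
29. n11.lim = -9  [B.wid - 22]
30. n8.idx = -4  [B₀.lim - 5]
31. n8.lim = false  [B₁.lim > -9]
32. n8.wid = false  [B₀.lim == B₁.lim]
33. n8.cnt = 8  [B₀.lim + 7]
34. n0.idx = 25  [A.tag + 15]
35. n0.lim = true  [S₁.wid == false]
36. n0.wid = false  [S₁.lim == true]
37. n0.cnt = -7  [A.sig + B.lim - 30]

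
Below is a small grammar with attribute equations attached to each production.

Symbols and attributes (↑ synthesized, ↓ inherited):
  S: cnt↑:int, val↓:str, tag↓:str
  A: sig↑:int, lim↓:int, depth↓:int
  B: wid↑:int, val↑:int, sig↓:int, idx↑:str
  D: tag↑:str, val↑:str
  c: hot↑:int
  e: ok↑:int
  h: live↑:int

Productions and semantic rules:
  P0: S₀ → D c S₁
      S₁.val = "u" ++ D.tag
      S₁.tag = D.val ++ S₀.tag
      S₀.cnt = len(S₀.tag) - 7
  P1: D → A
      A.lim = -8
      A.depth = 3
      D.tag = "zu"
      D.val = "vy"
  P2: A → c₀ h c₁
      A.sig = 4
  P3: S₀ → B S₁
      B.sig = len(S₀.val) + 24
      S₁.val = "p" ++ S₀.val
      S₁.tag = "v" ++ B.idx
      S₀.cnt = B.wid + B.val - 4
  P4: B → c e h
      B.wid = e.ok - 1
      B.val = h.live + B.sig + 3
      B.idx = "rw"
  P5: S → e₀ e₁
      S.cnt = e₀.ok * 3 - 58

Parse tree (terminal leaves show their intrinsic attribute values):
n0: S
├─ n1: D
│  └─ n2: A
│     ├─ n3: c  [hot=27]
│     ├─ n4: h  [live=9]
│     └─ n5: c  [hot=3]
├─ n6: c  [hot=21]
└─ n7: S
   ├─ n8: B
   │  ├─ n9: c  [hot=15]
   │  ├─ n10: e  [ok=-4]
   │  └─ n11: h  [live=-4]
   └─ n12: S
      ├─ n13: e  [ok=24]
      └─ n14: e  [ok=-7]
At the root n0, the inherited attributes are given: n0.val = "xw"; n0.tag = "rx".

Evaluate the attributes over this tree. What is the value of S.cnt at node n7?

17

1. n0.val = "xw"  [given at root]
2. n0.tag = "rx"  [given at root]
3. n2.lim = -8  [-8]
4. n2.depth = 3  [3]
5. n3.hot = 27  [terminal]
6. n4.live = 9  [terminal]
7. n5.hot = 3  [terminal]
8. n2.sig = 4  [4]
9. n1.tag = "zu"  ["zu"]
10. n1.val = "vy"  ["vy"]
11. n6.hot = 21  [terminal]
12. n7.val = "uzu"  ["u" ++ D.tag]
13. n7.tag = "vyrx"  [D.val ++ S₀.tag]
14. n8.sig = 27  [len(S₀.val) + 24]
15. n9.hot = 15  [terminal]
16. n10.ok = -4  [terminal]
17. n11.live = -4  [terminal]
18. n8.wid = -5  [e.ok - 1]
19. n8.val = 26  [h.live + B.sig + 3]
20. n8.idx = "rw"  ["rw"]
21. n12.val = "puzu"  ["p" ++ S₀.val]
22. n12.tag = "vrw"  ["v" ++ B.idx]
23. n13.ok = 24  [terminal]
24. n14.ok = -7  [terminal]
25. n12.cnt = 14  [e₀.ok * 3 - 58]
26. n7.cnt = 17  [B.wid + B.val - 4]
27. n0.cnt = -5  [len(S₀.tag) - 7]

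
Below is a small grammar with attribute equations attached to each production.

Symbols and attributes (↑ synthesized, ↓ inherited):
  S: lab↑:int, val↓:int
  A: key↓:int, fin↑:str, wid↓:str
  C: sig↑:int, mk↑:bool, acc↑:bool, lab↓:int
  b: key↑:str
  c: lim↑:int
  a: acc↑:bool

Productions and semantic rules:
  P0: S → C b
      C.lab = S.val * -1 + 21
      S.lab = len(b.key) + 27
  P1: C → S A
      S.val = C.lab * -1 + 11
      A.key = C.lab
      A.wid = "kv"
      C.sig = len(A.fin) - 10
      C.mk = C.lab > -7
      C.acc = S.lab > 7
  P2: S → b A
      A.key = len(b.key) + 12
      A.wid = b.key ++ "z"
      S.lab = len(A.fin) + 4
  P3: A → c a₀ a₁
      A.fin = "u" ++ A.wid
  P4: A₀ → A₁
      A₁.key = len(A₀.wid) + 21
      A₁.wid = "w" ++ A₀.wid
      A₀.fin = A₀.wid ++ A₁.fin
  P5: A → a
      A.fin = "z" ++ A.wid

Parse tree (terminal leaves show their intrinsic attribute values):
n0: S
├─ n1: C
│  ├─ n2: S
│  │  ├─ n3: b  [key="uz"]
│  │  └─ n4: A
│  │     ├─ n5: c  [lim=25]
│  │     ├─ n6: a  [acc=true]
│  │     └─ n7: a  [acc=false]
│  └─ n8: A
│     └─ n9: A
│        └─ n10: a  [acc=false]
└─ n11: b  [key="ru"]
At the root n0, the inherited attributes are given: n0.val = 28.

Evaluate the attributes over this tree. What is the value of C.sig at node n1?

1. n0.val = 28  [given at root]
2. n1.lab = -7  [S.val * -1 + 21]
3. n2.val = 18  [C.lab * -1 + 11]
4. n3.key = "uz"  [terminal]
5. n4.key = 14  [len(b.key) + 12]
6. n4.wid = "uzz"  [b.key ++ "z"]
7. n5.lim = 25  [terminal]
8. n6.acc = true  [terminal]
9. n7.acc = false  [terminal]
10. n4.fin = "uuzz"  ["u" ++ A.wid]
11. n2.lab = 8  [len(A.fin) + 4]
12. n8.key = -7  [C.lab]
13. n8.wid = "kv"  ["kv"]
14. n9.key = 23  [len(A₀.wid) + 21]
15. n9.wid = "wkv"  ["w" ++ A₀.wid]
16. n10.acc = false  [terminal]
17. n9.fin = "zwkv"  ["z" ++ A.wid]
18. n8.fin = "kvzwkv"  [A₀.wid ++ A₁.fin]
19. n1.sig = -4  [len(A.fin) - 10]
20. n1.mk = false  [C.lab > -7]
21. n1.acc = true  [S.lab > 7]
22. n11.key = "ru"  [terminal]
23. n0.lab = 29  [len(b.key) + 27]

-4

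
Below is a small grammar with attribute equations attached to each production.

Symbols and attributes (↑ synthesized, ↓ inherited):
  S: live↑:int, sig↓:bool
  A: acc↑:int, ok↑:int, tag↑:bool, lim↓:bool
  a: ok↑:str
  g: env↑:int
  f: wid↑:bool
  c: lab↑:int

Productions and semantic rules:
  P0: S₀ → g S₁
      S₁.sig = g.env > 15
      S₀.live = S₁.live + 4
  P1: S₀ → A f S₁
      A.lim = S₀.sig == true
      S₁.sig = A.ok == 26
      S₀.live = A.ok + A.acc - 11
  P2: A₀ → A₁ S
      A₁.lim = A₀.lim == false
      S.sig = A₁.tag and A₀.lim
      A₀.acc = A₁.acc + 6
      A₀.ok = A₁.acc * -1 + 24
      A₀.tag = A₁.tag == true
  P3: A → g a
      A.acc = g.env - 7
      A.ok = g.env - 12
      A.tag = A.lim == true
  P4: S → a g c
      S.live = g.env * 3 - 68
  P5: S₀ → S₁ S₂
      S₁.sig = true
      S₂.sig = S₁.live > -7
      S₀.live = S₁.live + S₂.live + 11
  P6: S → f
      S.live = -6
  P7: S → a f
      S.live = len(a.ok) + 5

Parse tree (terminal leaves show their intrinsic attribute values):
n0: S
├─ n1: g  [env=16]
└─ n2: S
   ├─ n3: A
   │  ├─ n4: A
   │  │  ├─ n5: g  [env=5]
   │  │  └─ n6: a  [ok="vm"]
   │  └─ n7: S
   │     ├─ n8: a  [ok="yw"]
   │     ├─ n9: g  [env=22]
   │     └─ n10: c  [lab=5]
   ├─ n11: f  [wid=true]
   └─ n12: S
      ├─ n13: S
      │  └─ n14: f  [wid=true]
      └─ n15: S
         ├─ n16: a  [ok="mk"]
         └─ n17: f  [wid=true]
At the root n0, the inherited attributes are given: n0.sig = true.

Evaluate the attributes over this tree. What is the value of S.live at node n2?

19

1. n0.sig = true  [given at root]
2. n1.env = 16  [terminal]
3. n2.sig = true  [g.env > 15]
4. n3.lim = true  [S₀.sig == true]
5. n4.lim = false  [A₀.lim == false]
6. n5.env = 5  [terminal]
7. n6.ok = "vm"  [terminal]
8. n4.acc = -2  [g.env - 7]
9. n4.ok = -7  [g.env - 12]
10. n4.tag = false  [A.lim == true]
11. n7.sig = false  [A₁.tag and A₀.lim]
12. n8.ok = "yw"  [terminal]
13. n9.env = 22  [terminal]
14. n10.lab = 5  [terminal]
15. n7.live = -2  [g.env * 3 - 68]
16. n3.acc = 4  [A₁.acc + 6]
17. n3.ok = 26  [A₁.acc * -1 + 24]
18. n3.tag = false  [A₁.tag == true]
19. n11.wid = true  [terminal]
20. n12.sig = true  [A.ok == 26]
21. n13.sig = true  [true]
22. n14.wid = true  [terminal]
23. n13.live = -6  [-6]
24. n15.sig = true  [S₁.live > -7]
25. n16.ok = "mk"  [terminal]
26. n17.wid = true  [terminal]
27. n15.live = 7  [len(a.ok) + 5]
28. n12.live = 12  [S₁.live + S₂.live + 11]
29. n2.live = 19  [A.ok + A.acc - 11]
30. n0.live = 23  [S₁.live + 4]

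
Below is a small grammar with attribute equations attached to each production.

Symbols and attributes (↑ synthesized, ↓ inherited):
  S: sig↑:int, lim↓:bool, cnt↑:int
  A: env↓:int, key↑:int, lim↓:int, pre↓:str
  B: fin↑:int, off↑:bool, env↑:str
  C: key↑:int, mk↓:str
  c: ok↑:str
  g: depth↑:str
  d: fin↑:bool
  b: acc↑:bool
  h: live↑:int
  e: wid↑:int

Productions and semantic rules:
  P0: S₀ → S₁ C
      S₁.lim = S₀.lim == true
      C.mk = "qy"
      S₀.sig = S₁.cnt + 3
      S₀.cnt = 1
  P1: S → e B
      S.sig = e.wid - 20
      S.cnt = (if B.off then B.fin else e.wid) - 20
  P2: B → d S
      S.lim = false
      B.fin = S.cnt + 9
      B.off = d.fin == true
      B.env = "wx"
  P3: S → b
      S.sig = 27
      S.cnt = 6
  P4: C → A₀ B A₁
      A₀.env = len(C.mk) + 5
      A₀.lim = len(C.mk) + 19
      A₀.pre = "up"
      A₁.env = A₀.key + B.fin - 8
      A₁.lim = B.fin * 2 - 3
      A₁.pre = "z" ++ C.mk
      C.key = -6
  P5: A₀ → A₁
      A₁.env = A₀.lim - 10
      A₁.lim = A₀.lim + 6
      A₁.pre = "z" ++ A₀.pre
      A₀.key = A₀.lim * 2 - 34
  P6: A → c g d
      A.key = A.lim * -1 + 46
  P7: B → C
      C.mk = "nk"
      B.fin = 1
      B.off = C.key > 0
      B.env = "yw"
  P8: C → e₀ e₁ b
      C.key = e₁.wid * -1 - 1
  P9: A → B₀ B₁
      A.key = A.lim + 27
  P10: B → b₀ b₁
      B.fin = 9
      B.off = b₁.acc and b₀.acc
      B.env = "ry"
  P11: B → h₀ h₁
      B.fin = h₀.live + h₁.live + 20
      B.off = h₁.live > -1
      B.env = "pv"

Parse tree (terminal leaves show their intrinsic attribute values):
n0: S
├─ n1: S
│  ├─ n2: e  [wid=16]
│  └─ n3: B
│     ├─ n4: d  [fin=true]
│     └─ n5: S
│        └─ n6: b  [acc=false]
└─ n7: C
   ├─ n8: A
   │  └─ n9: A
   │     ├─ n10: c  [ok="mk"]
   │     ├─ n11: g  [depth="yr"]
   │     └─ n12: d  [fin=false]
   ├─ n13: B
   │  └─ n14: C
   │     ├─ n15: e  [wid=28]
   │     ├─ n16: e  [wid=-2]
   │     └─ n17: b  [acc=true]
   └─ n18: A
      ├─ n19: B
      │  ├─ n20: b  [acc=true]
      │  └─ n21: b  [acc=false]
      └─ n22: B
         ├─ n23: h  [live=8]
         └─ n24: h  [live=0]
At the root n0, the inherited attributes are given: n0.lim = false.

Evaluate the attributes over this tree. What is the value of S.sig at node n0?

-2

1. n0.lim = false  [given at root]
2. n1.lim = false  [S₀.lim == true]
3. n2.wid = 16  [terminal]
4. n4.fin = true  [terminal]
5. n5.lim = false  [false]
6. n6.acc = false  [terminal]
7. n5.sig = 27  [27]
8. n5.cnt = 6  [6]
9. n3.fin = 15  [S.cnt + 9]
10. n3.off = true  [d.fin == true]
11. n3.env = "wx"  ["wx"]
12. n1.sig = -4  [e.wid - 20]
13. n1.cnt = -5  [(if B.off then B.fin else e.wid) - 20]
14. n7.mk = "qy"  ["qy"]
15. n8.env = 7  [len(C.mk) + 5]
16. n8.lim = 21  [len(C.mk) + 19]
17. n8.pre = "up"  ["up"]
18. n9.env = 11  [A₀.lim - 10]
19. n9.lim = 27  [A₀.lim + 6]
20. n9.pre = "zup"  ["z" ++ A₀.pre]
21. n10.ok = "mk"  [terminal]
22. n11.depth = "yr"  [terminal]
23. n12.fin = false  [terminal]
24. n9.key = 19  [A.lim * -1 + 46]
25. n8.key = 8  [A₀.lim * 2 - 34]
26. n14.mk = "nk"  ["nk"]
27. n15.wid = 28  [terminal]
28. n16.wid = -2  [terminal]
29. n17.acc = true  [terminal]
30. n14.key = 1  [e₁.wid * -1 - 1]
31. n13.fin = 1  [1]
32. n13.off = true  [C.key > 0]
33. n13.env = "yw"  ["yw"]
34. n18.env = 1  [A₀.key + B.fin - 8]
35. n18.lim = -1  [B.fin * 2 - 3]
36. n18.pre = "zqy"  ["z" ++ C.mk]
37. n20.acc = true  [terminal]
38. n21.acc = false  [terminal]
39. n19.fin = 9  [9]
40. n19.off = false  [b₁.acc and b₀.acc]
41. n19.env = "ry"  ["ry"]
42. n23.live = 8  [terminal]
43. n24.live = 0  [terminal]
44. n22.fin = 28  [h₀.live + h₁.live + 20]
45. n22.off = true  [h₁.live > -1]
46. n22.env = "pv"  ["pv"]
47. n18.key = 26  [A.lim + 27]
48. n7.key = -6  [-6]
49. n0.sig = -2  [S₁.cnt + 3]
50. n0.cnt = 1  [1]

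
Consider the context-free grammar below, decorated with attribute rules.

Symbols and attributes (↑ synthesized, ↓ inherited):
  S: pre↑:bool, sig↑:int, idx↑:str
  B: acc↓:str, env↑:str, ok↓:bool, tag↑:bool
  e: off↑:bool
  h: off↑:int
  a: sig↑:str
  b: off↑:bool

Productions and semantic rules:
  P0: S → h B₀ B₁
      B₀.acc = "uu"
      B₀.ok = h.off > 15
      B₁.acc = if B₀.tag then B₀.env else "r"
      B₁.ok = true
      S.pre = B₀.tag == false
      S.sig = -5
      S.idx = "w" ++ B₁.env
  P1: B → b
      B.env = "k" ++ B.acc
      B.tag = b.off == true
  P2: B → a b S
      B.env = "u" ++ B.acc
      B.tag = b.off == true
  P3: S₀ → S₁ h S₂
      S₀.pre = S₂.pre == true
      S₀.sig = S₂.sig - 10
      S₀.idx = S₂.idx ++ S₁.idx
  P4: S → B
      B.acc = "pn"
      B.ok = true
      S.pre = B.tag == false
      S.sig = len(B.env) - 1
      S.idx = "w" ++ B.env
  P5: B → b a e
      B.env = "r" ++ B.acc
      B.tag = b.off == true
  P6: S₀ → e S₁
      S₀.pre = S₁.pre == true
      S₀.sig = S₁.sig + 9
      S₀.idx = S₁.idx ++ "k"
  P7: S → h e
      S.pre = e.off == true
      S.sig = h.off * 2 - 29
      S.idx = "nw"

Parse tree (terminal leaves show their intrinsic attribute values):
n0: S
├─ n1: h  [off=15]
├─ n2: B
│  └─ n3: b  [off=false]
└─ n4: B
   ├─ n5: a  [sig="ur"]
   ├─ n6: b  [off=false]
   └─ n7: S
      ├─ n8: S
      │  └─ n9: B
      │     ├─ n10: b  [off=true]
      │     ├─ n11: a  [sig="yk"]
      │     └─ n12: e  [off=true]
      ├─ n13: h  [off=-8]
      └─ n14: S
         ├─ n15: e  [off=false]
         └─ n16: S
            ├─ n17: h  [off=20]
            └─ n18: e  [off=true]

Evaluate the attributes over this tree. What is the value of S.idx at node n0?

1. n1.off = 15  [terminal]
2. n2.acc = "uu"  ["uu"]
3. n2.ok = false  [h.off > 15]
4. n3.off = false  [terminal]
5. n2.env = "kuu"  ["k" ++ B.acc]
6. n2.tag = false  [b.off == true]
7. n4.acc = "r"  [if B₀.tag then B₀.env else "r"]
8. n4.ok = true  [true]
9. n5.sig = "ur"  [terminal]
10. n6.off = false  [terminal]
11. n9.acc = "pn"  ["pn"]
12. n9.ok = true  [true]
13. n10.off = true  [terminal]
14. n11.sig = "yk"  [terminal]
15. n12.off = true  [terminal]
16. n9.env = "rpn"  ["r" ++ B.acc]
17. n9.tag = true  [b.off == true]
18. n8.pre = false  [B.tag == false]
19. n8.sig = 2  [len(B.env) - 1]
20. n8.idx = "wrpn"  ["w" ++ B.env]
21. n13.off = -8  [terminal]
22. n15.off = false  [terminal]
23. n17.off = 20  [terminal]
24. n18.off = true  [terminal]
25. n16.pre = true  [e.off == true]
26. n16.sig = 11  [h.off * 2 - 29]
27. n16.idx = "nw"  ["nw"]
28. n14.pre = true  [S₁.pre == true]
29. n14.sig = 20  [S₁.sig + 9]
30. n14.idx = "nwk"  [S₁.idx ++ "k"]
31. n7.pre = true  [S₂.pre == true]
32. n7.sig = 10  [S₂.sig - 10]
33. n7.idx = "nwkwrpn"  [S₂.idx ++ S₁.idx]
34. n4.env = "ur"  ["u" ++ B.acc]
35. n4.tag = false  [b.off == true]
36. n0.pre = true  [B₀.tag == false]
37. n0.sig = -5  [-5]
38. n0.idx = "wur"  ["w" ++ B₁.env]

"wur"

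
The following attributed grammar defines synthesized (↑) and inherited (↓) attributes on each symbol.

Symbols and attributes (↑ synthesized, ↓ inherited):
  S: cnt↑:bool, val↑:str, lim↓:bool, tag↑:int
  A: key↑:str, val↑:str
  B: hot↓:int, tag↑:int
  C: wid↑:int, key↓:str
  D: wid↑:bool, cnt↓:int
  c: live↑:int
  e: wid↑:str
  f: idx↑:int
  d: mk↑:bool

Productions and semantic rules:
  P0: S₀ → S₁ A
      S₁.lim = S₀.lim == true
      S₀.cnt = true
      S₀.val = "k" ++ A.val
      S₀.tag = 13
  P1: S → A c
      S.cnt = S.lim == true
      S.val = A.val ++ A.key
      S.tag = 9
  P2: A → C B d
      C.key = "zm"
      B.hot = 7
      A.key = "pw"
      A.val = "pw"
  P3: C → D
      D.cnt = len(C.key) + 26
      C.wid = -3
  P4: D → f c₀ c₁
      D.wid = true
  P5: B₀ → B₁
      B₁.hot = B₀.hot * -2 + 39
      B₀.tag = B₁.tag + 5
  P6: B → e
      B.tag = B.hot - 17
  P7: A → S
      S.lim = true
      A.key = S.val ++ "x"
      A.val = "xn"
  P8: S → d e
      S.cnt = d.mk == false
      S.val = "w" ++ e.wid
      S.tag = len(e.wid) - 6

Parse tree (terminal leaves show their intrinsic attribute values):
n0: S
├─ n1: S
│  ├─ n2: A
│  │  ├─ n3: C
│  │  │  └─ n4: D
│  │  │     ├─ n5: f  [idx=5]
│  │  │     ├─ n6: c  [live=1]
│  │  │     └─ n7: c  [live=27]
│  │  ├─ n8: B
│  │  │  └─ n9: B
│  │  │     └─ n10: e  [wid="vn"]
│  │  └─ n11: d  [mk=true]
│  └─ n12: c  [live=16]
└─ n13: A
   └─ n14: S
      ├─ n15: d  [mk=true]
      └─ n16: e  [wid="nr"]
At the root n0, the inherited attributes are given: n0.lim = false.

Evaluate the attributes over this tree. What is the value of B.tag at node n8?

1. n0.lim = false  [given at root]
2. n1.lim = false  [S₀.lim == true]
3. n3.key = "zm"  ["zm"]
4. n4.cnt = 28  [len(C.key) + 26]
5. n5.idx = 5  [terminal]
6. n6.live = 1  [terminal]
7. n7.live = 27  [terminal]
8. n4.wid = true  [true]
9. n3.wid = -3  [-3]
10. n8.hot = 7  [7]
11. n9.hot = 25  [B₀.hot * -2 + 39]
12. n10.wid = "vn"  [terminal]
13. n9.tag = 8  [B.hot - 17]
14. n8.tag = 13  [B₁.tag + 5]
15. n11.mk = true  [terminal]
16. n2.key = "pw"  ["pw"]
17. n2.val = "pw"  ["pw"]
18. n12.live = 16  [terminal]
19. n1.cnt = false  [S.lim == true]
20. n1.val = "pwpw"  [A.val ++ A.key]
21. n1.tag = 9  [9]
22. n14.lim = true  [true]
23. n15.mk = true  [terminal]
24. n16.wid = "nr"  [terminal]
25. n14.cnt = false  [d.mk == false]
26. n14.val = "wnr"  ["w" ++ e.wid]
27. n14.tag = -4  [len(e.wid) - 6]
28. n13.key = "wnrx"  [S.val ++ "x"]
29. n13.val = "xn"  ["xn"]
30. n0.cnt = true  [true]
31. n0.val = "kxn"  ["k" ++ A.val]
32. n0.tag = 13  [13]

13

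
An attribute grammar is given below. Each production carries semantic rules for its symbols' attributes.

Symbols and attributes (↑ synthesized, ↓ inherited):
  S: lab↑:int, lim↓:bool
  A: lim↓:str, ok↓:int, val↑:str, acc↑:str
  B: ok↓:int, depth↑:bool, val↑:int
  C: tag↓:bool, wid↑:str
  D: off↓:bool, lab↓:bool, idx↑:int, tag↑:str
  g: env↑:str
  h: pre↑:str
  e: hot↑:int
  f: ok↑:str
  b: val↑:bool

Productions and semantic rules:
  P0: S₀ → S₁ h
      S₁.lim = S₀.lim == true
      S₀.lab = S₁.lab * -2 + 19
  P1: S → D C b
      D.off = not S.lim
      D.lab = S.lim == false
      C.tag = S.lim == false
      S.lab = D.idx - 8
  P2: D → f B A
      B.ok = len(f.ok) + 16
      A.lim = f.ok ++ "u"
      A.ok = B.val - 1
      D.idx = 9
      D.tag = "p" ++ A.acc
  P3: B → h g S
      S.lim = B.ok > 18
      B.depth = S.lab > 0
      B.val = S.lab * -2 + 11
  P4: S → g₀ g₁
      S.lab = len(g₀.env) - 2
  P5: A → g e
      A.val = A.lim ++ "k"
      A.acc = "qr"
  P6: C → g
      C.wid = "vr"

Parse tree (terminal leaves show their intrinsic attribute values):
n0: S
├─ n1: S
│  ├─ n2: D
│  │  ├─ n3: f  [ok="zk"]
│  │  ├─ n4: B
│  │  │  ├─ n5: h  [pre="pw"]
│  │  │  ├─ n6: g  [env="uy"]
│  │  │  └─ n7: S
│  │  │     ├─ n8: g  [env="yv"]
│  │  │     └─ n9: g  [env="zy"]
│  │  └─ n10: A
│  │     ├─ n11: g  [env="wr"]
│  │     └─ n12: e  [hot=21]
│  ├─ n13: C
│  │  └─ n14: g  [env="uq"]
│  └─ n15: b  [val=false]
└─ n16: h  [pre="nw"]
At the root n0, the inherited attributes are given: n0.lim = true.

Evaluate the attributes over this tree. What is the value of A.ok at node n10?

10

1. n0.lim = true  [given at root]
2. n1.lim = true  [S₀.lim == true]
3. n2.off = false  [not S.lim]
4. n2.lab = false  [S.lim == false]
5. n3.ok = "zk"  [terminal]
6. n4.ok = 18  [len(f.ok) + 16]
7. n5.pre = "pw"  [terminal]
8. n6.env = "uy"  [terminal]
9. n7.lim = false  [B.ok > 18]
10. n8.env = "yv"  [terminal]
11. n9.env = "zy"  [terminal]
12. n7.lab = 0  [len(g₀.env) - 2]
13. n4.depth = false  [S.lab > 0]
14. n4.val = 11  [S.lab * -2 + 11]
15. n10.lim = "zku"  [f.ok ++ "u"]
16. n10.ok = 10  [B.val - 1]
17. n11.env = "wr"  [terminal]
18. n12.hot = 21  [terminal]
19. n10.val = "zkuk"  [A.lim ++ "k"]
20. n10.acc = "qr"  ["qr"]
21. n2.idx = 9  [9]
22. n2.tag = "pqr"  ["p" ++ A.acc]
23. n13.tag = false  [S.lim == false]
24. n14.env = "uq"  [terminal]
25. n13.wid = "vr"  ["vr"]
26. n15.val = false  [terminal]
27. n1.lab = 1  [D.idx - 8]
28. n16.pre = "nw"  [terminal]
29. n0.lab = 17  [S₁.lab * -2 + 19]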